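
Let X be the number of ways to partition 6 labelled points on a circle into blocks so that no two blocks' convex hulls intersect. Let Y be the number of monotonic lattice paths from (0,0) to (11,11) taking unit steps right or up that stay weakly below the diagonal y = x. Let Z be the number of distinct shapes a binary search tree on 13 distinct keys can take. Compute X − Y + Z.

684246

Non-crossing partitions of an n-element set are counted by C_n; here n = 6. So X = C_6 = 132.
Sub-diagonal monotone paths from (0,0) to (11,11) biject with Dyck paths of semilength 11, giving C_11. So Y = C_11 = 58786.
Binary trees (left/right distinguished) on n nodes are counted by C_n; here n = 13. So Z = C_13 = 742900.
X − Y + Z = 132 − 58786 + 742900 = 684246.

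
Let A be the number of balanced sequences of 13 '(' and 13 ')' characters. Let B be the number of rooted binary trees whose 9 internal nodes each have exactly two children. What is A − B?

Balanced strings of n pairs of brackets are counted by C_n; here n = 13. So A = C_13 = 742900.
Full binary trees with n internal nodes are counted by C_n; here n = 9. So B = C_9 = 4862.
A − B = 742900 − 4862 = 738038.

738038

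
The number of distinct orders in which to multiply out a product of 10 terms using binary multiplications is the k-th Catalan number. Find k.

Parenthesizations of m factors correspond to full binary trees with m leaves, counted by C_{m−1}; m = 10 gives C_9.

9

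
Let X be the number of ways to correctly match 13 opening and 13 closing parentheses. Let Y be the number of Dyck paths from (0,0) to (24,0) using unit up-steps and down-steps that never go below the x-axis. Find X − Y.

534888

With 13 pairs the number of balanced bracket strings is the Catalan number C_13. So X = C_13 = 742900.
A Dyck path with 12 up-steps and 12 down-steps has semilength 12, so there are C_12 of them. So Y = C_12 = 208012.
X − Y = 742900 − 208012 = 534888.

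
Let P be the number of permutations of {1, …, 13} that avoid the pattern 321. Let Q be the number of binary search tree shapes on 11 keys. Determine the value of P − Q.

684114

For any fixed pattern of length 3, the pattern-avoiding permutations of [13] number C_13. So P = C_13 = 742900.
Rooted binary trees with 11 nodes (each child slot possibly empty) number C_11. So Q = C_11 = 58786.
P − Q = 742900 − 58786 = 684114.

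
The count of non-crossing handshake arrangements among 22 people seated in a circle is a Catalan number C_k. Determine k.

11

Non-crossing handshake pairings of 2n people are counted by C_n; 22 people gives n = 11.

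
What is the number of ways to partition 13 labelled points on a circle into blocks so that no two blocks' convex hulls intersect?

742900

Non-crossing partitions of an n-element set are counted by C_n; here n = 13.
C_13 = 742900.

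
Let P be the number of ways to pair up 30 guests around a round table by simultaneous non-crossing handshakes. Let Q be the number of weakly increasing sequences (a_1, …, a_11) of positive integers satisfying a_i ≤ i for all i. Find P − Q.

Non-crossing handshake pairings of 2n people are counted by C_n; 30 people gives n = 15. So P = C_15 = 9694845.
Such sub-staircase sequences of length n are counted by C_n; here n = 11. So Q = C_11 = 58786.
P − Q = 9694845 − 58786 = 9636059.

9636059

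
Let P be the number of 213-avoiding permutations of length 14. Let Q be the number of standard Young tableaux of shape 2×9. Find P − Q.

Permutations of [n] avoiding any single length-3 pattern are counted by C_n; here n = 14. So P = C_14 = 2674440.
By the hook-length formula (or a Dyck-path bijection), SYT of shape 2×9 number C_9. So Q = C_9 = 4862.
P − Q = 2674440 − 4862 = 2669578.

2669578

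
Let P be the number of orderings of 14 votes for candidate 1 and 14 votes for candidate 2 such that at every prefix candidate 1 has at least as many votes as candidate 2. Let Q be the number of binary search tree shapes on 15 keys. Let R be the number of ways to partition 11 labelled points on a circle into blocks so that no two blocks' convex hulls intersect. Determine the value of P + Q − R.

Reading a vote for the leader as '(' and for the other as ')' turns such a sequence into a balanced string of 14 pairs, so the count is C_14. So P = C_14 = 2674440.
Rooted binary trees with 15 nodes (each child slot possibly empty) number C_15. So Q = C_15 = 9694845.
Non-crossing partitions of an n-element set are counted by C_n; here n = 11. So R = C_11 = 58786.
P + Q − R = 2674440 + 9694845 − 58786 = 12310499.

12310499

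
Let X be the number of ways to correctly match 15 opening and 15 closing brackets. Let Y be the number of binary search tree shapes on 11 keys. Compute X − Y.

9636059

A balanced arrangement of 15 bracket pairs is a Dyck word of semilength 15, so the count is C_15. So X = C_15 = 9694845.
Binary trees (left/right distinguished) on n nodes are counted by C_n; here n = 11. So Y = C_11 = 58786.
X − Y = 9694845 − 58786 = 9636059.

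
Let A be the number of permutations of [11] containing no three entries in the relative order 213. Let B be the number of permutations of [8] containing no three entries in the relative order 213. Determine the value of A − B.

57356

Permutations of [n] avoiding any single length-3 pattern are counted by C_n; here n = 11. So A = C_11 = 58786.
For any fixed pattern of length 3, the pattern-avoiding permutations of [8] number C_8. So B = C_8 = 1430.
A − B = 58786 − 1430 = 57356.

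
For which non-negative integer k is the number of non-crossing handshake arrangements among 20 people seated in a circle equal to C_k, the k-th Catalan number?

10

Non-crossing handshake pairings of 2n people are counted by C_n; 20 people gives n = 10.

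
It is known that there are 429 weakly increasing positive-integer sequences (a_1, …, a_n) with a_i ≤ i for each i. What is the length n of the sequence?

Such sub-staircase sequences of length n are counted by C_n. Since C_7 = 429, the index is 7.

7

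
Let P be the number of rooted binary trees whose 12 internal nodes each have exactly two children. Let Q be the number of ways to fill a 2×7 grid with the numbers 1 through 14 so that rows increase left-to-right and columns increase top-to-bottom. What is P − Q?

The number of full binary trees on 12 internal nodes is the Catalan number C_12. So P = C_12 = 208012.
Standard Young tableaux of shape 2×n are counted by C_n; here n = 7. So Q = C_7 = 429.
P − Q = 208012 − 429 = 207583.

207583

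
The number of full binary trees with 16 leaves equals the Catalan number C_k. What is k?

15

A full binary tree with L leaves has L−1 internal nodes and is counted by C_{L−1}; L = 16 gives C_15.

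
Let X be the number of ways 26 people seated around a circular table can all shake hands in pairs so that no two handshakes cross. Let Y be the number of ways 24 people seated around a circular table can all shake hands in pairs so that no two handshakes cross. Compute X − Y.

Non-crossing handshake pairings of 2n people are counted by C_n; 26 people gives n = 13. So X = C_13 = 742900.
With 24 = 2·12 people, non-crossing handshake pairings are non-crossing perfect matchings on a circle, counted by C_12. So Y = C_12 = 208012.
X − Y = 742900 − 208012 = 534888.

534888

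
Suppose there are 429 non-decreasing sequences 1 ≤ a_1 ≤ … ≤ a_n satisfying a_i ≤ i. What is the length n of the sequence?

7

Such sub-staircase sequences of length n are counted by C_n. Since C_7 = 429, the index is 7.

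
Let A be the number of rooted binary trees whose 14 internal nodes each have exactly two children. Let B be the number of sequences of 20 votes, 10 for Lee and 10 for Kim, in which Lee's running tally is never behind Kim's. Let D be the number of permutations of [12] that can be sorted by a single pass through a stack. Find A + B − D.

2483224

The number of full binary trees on 14 internal nodes is the Catalan number C_14. So A = C_14 = 2674440.
Reading a vote for the leader as '(' and for the other as ')' turns such a sequence into a balanced string of 10 pairs, so the count is C_10. So B = C_10 = 16796.
By Knuth's characterisation, the stack-sortable permutations of length 12 are the 231-avoiders, numbering C_12. So D = C_12 = 208012.
A + B − D = 2674440 + 16796 − 208012 = 2483224.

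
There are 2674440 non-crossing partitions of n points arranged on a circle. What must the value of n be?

14

Non-crossing partitions of [n] are counted by C_n. Since C_14 = 2674440, the index is 14.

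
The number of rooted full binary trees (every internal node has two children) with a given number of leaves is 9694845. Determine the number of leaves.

16

Full binary trees with L leaves are counted by C_{L−1}. The Catalan number equal to 9694845 is C_15.
So the index is 15, and the number of leaves is 15 + 1 = 16.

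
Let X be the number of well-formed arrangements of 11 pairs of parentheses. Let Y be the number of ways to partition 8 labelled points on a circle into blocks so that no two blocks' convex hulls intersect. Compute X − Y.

57356

Balanced strings of n pairs of brackets are counted by C_n; here n = 11. So X = C_11 = 58786.
The non-crossing partitions of [8] form a lattice of size C_8. So Y = C_8 = 1430.
X − Y = 58786 − 1430 = 57356.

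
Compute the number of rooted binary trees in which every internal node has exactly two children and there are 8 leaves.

429

Full binary trees with 8 leaves have 8−1 = 7 internal nodes, so there are C_7 of them.
C_7 = C(14,7)/8 = 3432/8 = 429.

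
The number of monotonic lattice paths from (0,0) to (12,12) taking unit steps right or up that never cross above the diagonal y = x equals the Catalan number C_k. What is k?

Monotone paths in an n×n grid that stay weakly below the diagonal are counted by C_n; here n = 12.

12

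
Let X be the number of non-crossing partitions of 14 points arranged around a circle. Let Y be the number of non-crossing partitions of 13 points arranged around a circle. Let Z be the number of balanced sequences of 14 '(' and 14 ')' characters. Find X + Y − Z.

The non-crossing partitions of [14] form a lattice of size C_14. So X = C_14 = 2674440.
The non-crossing partitions of [13] form a lattice of size C_13. So Y = C_13 = 742900.
A balanced arrangement of 14 bracket pairs is a Dyck word of semilength 14, so the count is C_14. So Z = C_14 = 2674440.
X + Y − Z = 2674440 + 742900 − 2674440 = 742900.

742900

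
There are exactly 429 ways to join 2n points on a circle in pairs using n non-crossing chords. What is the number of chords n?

Non-crossing pairings of 2n points on a circle are counted by C_n. Since C_7 = 429, the index is 7.

7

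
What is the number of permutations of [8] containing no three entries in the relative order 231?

For any fixed pattern of length 3, the pattern-avoiding permutations of [8] number C_8.
C_8 = 1430.

1430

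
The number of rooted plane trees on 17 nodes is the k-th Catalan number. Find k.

Rooted ordered (plane) trees on m nodes have m−1 edges and are counted by C_{m−1}; m = 17 gives C_16.

16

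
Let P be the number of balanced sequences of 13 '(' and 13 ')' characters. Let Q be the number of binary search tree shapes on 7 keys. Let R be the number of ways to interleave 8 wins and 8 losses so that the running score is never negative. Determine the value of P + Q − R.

A balanced arrangement of 13 bracket pairs is a Dyck word of semilength 13, so the count is C_13. So P = C_13 = 742900.
Rooted binary trees with 7 nodes (each child slot possibly empty) number C_7. So Q = C_7 = 429.
Reading a vote for the leader as '(' and for the other as ')' turns such a sequence into a balanced string of 8 pairs, so the count is C_8. So R = C_8 = 1430.
P + Q − R = 742900 + 429 − 1430 = 741899.

741899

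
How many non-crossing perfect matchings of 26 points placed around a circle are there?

742900

Pairing 26 circle points by 13 non-crossing chords gives C_13 matchings.
C_13 = C_12 · 2(2·12+1)/(12+2) = 208012 · 50/14 = 742900.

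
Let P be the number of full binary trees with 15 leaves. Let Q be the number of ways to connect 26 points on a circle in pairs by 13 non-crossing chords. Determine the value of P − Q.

1931540

A full binary tree with L leaves has L−1 internal nodes and is counted by C_{L−1}; L = 15 gives C_14. So P = C_14 = 2674440.
Pairing 26 circle points by 13 non-crossing chords gives C_13 matchings. So Q = C_13 = 742900.
P − Q = 2674440 − 742900 = 1931540.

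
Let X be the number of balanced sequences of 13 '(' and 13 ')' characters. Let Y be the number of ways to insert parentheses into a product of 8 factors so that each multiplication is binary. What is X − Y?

With 13 pairs the number of balanced bracket strings is the Catalan number C_13. So X = C_13 = 742900.
Bracketing 8 factors into binary products is counted by C_{8−1} = C_7. So Y = C_7 = 429.
X − Y = 742900 − 429 = 742471.

742471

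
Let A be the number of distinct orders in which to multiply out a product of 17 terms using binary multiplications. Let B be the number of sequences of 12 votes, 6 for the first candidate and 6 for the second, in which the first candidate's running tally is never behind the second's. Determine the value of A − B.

35357538

Bracketing 17 factors into binary products is counted by C_{17−1} = C_16. So A = C_16 = 35357670.
Reading a vote for the leader as '(' and for the other as ')' turns such a sequence into a balanced string of 6 pairs, so the count is C_6. So B = C_6 = 132.
A − B = 35357670 − 132 = 35357538.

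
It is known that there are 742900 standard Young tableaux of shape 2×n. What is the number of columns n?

13

Standard Young tableaux of shape 2×n are counted by C_n; 742900 = C_13.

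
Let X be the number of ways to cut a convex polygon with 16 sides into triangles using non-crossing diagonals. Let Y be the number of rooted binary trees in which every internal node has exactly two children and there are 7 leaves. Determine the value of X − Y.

A convex 16-gon is triangulated into 14 triangles, and the number of such triangulations is the Catalan number C_{16−2} = C_14. So X = C_14 = 2674440.
A full binary tree with L leaves has L−1 internal nodes and is counted by C_{L−1}; L = 7 gives C_6. So Y = C_6 = 132.
X − Y = 2674440 − 132 = 2674308.

2674308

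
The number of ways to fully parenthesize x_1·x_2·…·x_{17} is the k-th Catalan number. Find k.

Ways to associate a product of 17 factors correspond to binary trees on 17 leaves, so the count is C_16.

16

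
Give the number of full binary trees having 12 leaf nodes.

58786

Full binary trees with 12 leaves have 12−1 = 11 internal nodes, so there are C_11 of them.
C_11 = C(22,11)/12 = 705432/12 = 58786.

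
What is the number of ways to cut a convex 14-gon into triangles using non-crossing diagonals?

A convex 14-gon is triangulated into 12 triangles, and the number of such triangulations is the Catalan number C_{14−2} = C_12.
C_12 = C_11 · 2(2·11+1)/(11+2) = 58786 · 46/13 = 208012.

208012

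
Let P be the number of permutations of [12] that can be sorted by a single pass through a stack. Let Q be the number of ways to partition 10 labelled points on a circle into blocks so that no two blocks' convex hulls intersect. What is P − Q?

By Knuth's characterisation, the stack-sortable permutations of length 12 are the 231-avoiders, numbering C_12. So P = C_12 = 208012.
Non-crossing partitions of an n-element set are counted by C_n; here n = 10. So Q = C_10 = 16796.
P − Q = 208012 − 16796 = 191216.

191216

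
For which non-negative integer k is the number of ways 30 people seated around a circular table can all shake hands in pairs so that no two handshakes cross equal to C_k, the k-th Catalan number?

15

Non-crossing handshake pairings of 2n people are counted by C_n; 30 people gives n = 15.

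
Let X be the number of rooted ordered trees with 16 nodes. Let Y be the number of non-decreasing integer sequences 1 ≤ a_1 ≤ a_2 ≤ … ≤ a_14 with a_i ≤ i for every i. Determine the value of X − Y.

7020405

Rooted ordered (plane) trees on m nodes have m−1 edges and are counted by C_{m−1}; m = 16 gives C_15. So X = C_15 = 9694845.
Weakly increasing sequences with a_i ≤ i biject with Dyck paths of semilength 14, so there are C_14. So Y = C_14 = 2674440.
X − Y = 9694845 − 2674440 = 7020405.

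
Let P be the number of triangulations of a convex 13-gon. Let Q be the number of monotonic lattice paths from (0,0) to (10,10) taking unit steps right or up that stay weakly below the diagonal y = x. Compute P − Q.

A convex 13-gon is triangulated into 11 triangles, and the number of such triangulations is the Catalan number C_{13−2} = C_11. So P = C_11 = 58786.
Monotone paths in an n×n grid that stay weakly below the diagonal are counted by C_n; here n = 10. So Q = C_10 = 16796.
P − Q = 58786 − 16796 = 41990.

41990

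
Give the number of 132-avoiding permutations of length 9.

4862

For any fixed pattern of length 3, the pattern-avoiding permutations of [9] number C_9.
C_9 = 4862.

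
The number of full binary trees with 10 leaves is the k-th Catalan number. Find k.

9

A full binary tree with L leaves has L−1 internal nodes and is counted by C_{L−1}; L = 10 gives C_9.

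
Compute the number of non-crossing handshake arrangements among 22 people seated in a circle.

58786

With 22 = 2·11 people, non-crossing handshake pairings are non-crossing perfect matchings on a circle, counted by C_11.
C_11 = 58786.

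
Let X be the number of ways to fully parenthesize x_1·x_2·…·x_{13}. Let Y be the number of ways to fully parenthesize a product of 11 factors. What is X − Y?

191216

Parenthesizations of m factors correspond to full binary trees with m leaves, counted by C_{m−1}; m = 13 gives C_12. So X = C_12 = 208012.
Parenthesizations of m factors correspond to full binary trees with m leaves, counted by C_{m−1}; m = 11 gives C_10. So Y = C_10 = 16796.
X − Y = 208012 − 16796 = 191216.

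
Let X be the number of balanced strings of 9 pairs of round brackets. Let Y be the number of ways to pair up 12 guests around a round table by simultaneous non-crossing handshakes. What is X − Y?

4730

Balanced strings of n pairs of brackets are counted by C_n; here n = 9. So X = C_9 = 4862.
With 12 = 2·6 people, non-crossing handshake pairings are non-crossing perfect matchings on a circle, counted by C_6. So Y = C_6 = 132.
X − Y = 4862 − 132 = 4730.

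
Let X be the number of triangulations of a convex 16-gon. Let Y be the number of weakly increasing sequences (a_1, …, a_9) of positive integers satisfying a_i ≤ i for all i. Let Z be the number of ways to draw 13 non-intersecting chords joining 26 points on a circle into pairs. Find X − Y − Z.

A convex 16-gon is triangulated into 14 triangles, and the number of such triangulations is the Catalan number C_{16−2} = C_14. So X = C_14 = 2674440.
Such sub-staircase sequences of length n are counted by C_n; here n = 9. So Y = C_9 = 4862.
Pairing 26 circle points by 13 non-crossing chords gives C_13 matchings. So Z = C_13 = 742900.
X − Y − Z = 2674440 − 4862 − 742900 = 1926678.

1926678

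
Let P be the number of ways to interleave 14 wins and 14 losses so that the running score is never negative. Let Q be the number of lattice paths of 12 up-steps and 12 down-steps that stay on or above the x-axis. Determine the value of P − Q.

Reading a vote for the leader as '(' and for the other as ')' turns such a sequence into a balanced string of 14 pairs, so the count is C_14. So P = C_14 = 2674440.
Paths of 12 up- and 12 down-steps that never dip below the axis are Dyck paths; their count is C_12. So Q = C_12 = 208012.
P − Q = 2674440 − 208012 = 2466428.

2466428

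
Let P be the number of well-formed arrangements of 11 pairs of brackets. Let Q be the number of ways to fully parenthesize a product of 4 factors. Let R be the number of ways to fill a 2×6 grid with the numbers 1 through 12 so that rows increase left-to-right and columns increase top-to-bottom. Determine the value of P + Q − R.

58659

With 11 pairs the number of balanced bracket strings is the Catalan number C_11. So P = C_11 = 58786.
Bracketing 4 factors into binary products is counted by C_{4−1} = C_3. So Q = C_3 = 5.
Standard Young tableaux of shape 2×n are counted by C_n; here n = 6. So R = C_6 = 132.
P + Q − R = 58786 + 5 − 132 = 58659.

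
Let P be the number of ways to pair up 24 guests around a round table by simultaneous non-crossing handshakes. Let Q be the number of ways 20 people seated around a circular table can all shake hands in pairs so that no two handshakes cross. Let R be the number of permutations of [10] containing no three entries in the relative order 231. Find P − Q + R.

Non-crossing handshake pairings of 2n people are counted by C_n; 24 people gives n = 12. So P = C_12 = 208012.
With 20 = 2·10 people, non-crossing handshake pairings are non-crossing perfect matchings on a circle, counted by C_10. So Q = C_10 = 16796.
For any fixed pattern of length 3, the pattern-avoiding permutations of [10] number C_10. So R = C_10 = 16796.
P − Q + R = 208012 − 16796 + 16796 = 208012.

208012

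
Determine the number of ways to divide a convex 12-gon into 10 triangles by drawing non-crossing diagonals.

Triangulations of a convex m-gon are counted by C_{m−2}; with m = 12 this is C_10.
C_10 = 16796.

16796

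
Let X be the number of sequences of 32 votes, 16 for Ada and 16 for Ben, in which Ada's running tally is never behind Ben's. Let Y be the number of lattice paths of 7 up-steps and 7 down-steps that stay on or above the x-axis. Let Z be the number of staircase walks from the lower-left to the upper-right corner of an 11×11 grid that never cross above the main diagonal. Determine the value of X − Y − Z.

35298455

Ballot sequences with n votes each where one side never trails are Dyck words, counted by C_n; here n = 16. So X = C_16 = 35357670.
Dyck paths of semilength n (length 2n) are counted by C_n; here n = 7. So Y = C_7 = 429.
Monotone paths in an n×n grid that stay weakly below the diagonal are counted by C_n; here n = 11. So Z = C_11 = 58786.
X − Y − Z = 35357670 − 429 − 58786 = 35298455.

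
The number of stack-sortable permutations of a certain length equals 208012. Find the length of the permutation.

Stack-sortable permutations of [n] are counted by C_n. The Catalan number equal to 208012 is C_12.

12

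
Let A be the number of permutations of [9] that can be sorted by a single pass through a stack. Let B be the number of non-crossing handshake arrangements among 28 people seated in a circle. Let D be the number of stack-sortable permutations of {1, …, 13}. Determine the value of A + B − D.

1936402

Stack-sortable permutations are exactly the 231-avoiding ones, counted by C_n; here n = 9. So A = C_9 = 4862.
Non-crossing handshake pairings of 2n people are counted by C_n; 28 people gives n = 14. So B = C_14 = 2674440.
By Knuth's characterisation, the stack-sortable permutations of length 13 are the 231-avoiders, numbering C_13. So D = C_13 = 742900.
A + B − D = 4862 + 2674440 − 742900 = 1936402.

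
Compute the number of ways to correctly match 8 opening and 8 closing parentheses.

1430

Balanced strings of n pairs of brackets are counted by C_n; here n = 8.
C_8 = C_7 · 2(2·7+1)/(7+2) = 429 · 30/9 = 1430.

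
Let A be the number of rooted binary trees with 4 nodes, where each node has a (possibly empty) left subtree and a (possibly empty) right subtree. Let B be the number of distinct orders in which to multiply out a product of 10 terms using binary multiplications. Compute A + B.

4876

Binary trees (left/right distinguished) on n nodes are counted by C_n; here n = 4. So A = C_4 = 14.
Parenthesizations of m factors correspond to full binary trees with m leaves, counted by C_{m−1}; m = 10 gives C_9. So B = C_9 = 4862.
A + B = 14 + 4862 = 4876.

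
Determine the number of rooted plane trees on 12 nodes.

58786

A rooted plane tree on 12 nodes has 11 edges, and such trees are counted by C_11.
C_11 = C(22,11)/12 = 705432/12 = 58786.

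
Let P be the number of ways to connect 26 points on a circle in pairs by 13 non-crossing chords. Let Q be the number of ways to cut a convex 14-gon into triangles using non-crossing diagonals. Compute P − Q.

534888

Non-crossing perfect matchings of 2n points on a circle are counted by C_n; with 26 points, n = 13. So P = C_13 = 742900.
The number of triangulations of a 14-gon is the Catalan number C_12 (index = sides − 2). So Q = C_12 = 208012.
P − Q = 742900 − 208012 = 534888.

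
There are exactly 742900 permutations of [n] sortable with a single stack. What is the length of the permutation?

13

Stack-sortable permutations of [n] are counted by C_n. The Catalan number equal to 742900 is C_13.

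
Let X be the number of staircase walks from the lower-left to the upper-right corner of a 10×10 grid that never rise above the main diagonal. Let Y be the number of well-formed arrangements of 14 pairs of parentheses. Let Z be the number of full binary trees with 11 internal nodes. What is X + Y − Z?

2632450

Sub-diagonal monotone paths from (0,0) to (10,10) biject with Dyck paths of semilength 10, giving C_10. So X = C_10 = 16796.
With 14 pairs the number of balanced bracket strings is the Catalan number C_14. So Y = C_14 = 2674440.
Full binary trees with n internal nodes are counted by C_n; here n = 11. So Z = C_11 = 58786.
X + Y − Z = 16796 + 2674440 − 58786 = 2632450.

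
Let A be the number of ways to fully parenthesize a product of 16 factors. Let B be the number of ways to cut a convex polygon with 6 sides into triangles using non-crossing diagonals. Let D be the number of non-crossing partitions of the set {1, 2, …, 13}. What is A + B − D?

8951959

Parenthesizations of m factors correspond to full binary trees with m leaves, counted by C_{m−1}; m = 16 gives C_15. So A = C_15 = 9694845.
Triangulations of a convex m-gon are counted by C_{m−2}; with m = 6 this is C_4. So B = C_4 = 14.
Non-crossing partitions of an n-element set are counted by C_n; here n = 13. So D = C_13 = 742900.
A + B − D = 9694845 + 14 − 742900 = 8951959.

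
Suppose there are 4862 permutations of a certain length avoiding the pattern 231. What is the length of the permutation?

Permutations of [n] avoiding a fixed length-3 pattern are counted by C_n. The Catalan number equal to 4862 is C_9.

9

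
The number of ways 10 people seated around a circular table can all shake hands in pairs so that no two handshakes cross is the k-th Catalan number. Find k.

5

Non-crossing handshake pairings of 2n people are counted by C_n; 10 people gives n = 5.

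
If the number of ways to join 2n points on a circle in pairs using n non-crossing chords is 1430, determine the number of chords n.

8

Non-crossing pairings of 2n points on a circle are counted by C_n. The Catalan number equal to 1430 is C_8.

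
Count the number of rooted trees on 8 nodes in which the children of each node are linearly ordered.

429

A rooted plane tree on 8 nodes has 7 edges, and such trees are counted by C_7.
C_7 = C_6 · 2(2·6+1)/(6+2) = 132 · 26/8 = 429.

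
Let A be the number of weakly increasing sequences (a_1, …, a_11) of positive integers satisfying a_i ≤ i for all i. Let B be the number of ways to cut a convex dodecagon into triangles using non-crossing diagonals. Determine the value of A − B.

Weakly increasing sequences with a_i ≤ i biject with Dyck paths of semilength 11, so there are C_11. So A = C_11 = 58786.
The number of triangulations of a 12-gon is the Catalan number C_10 (index = sides − 2). So B = C_10 = 16796.
A − B = 58786 − 16796 = 41990.

41990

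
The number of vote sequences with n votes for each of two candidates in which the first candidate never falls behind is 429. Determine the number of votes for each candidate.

7

Such ballot sequences with n votes each are counted by C_n. The Catalan number equal to 429 is C_7.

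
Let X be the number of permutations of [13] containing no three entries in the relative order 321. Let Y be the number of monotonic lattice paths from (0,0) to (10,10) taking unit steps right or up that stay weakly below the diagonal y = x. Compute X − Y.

Permutations of [n] avoiding any single length-3 pattern are counted by C_n; here n = 13. So X = C_13 = 742900.
Sub-diagonal monotone paths from (0,0) to (10,10) biject with Dyck paths of semilength 10, giving C_10. So Y = C_10 = 16796.
X − Y = 742900 − 16796 = 726104.

726104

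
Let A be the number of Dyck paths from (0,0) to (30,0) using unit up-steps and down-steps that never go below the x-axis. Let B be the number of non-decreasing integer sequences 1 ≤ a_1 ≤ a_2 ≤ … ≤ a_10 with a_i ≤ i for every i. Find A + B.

9711641

Paths of 15 up- and 15 down-steps that never dip below the axis are Dyck paths; their count is C_15. So A = C_15 = 9694845.
Such sub-staircase sequences of length n are counted by C_n; here n = 10. So B = C_10 = 16796.
A + B = 9694845 + 16796 = 9711641.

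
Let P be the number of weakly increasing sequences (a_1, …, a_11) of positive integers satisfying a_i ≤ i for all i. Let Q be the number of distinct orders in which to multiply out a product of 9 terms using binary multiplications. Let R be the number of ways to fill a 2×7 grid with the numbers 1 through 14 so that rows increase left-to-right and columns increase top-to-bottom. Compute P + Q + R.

60645

Such sub-staircase sequences of length n are counted by C_n; here n = 11. So P = C_11 = 58786.
Bracketing 9 factors into binary products is counted by C_{9−1} = C_8. So Q = C_8 = 1430.
By the hook-length formula (or a Dyck-path bijection), SYT of shape 2×7 number C_7. So R = C_7 = 429.
P + Q + R = 58786 + 1430 + 429 = 60645.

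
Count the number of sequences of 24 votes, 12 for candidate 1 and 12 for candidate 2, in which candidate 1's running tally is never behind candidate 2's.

Ballot sequences with n votes each where one side never trails are Dyck words, counted by C_n; here n = 12.
C_12 = C_11 · 2(2·11+1)/(11+2) = 58786 · 46/13 = 208012.

208012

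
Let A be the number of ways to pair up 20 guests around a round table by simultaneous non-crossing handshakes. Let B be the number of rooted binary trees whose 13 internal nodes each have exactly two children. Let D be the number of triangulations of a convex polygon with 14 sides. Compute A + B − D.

551684

Non-crossing handshake pairings of 2n people are counted by C_n; 20 people gives n = 10. So A = C_10 = 16796.
The number of full binary trees on 13 internal nodes is the Catalan number C_13. So B = C_13 = 742900.
The number of triangulations of a 14-gon is the Catalan number C_12 (index = sides − 2). So D = C_12 = 208012.
A + B − D = 16796 + 742900 − 208012 = 551684.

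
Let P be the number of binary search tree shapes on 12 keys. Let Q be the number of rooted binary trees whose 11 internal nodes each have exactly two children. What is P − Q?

149226

Rooted binary trees with 12 nodes (each child slot possibly empty) number C_12. So P = C_12 = 208012.
Full binary trees with n internal nodes are counted by C_n; here n = 11. So Q = C_11 = 58786.
P − Q = 208012 − 58786 = 149226.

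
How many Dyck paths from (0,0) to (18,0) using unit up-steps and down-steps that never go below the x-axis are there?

4862

Paths of 9 up- and 9 down-steps that never dip below the axis are Dyck paths; their count is C_9.
C_9 = C(18,9)/10 = 48620/10 = 4862.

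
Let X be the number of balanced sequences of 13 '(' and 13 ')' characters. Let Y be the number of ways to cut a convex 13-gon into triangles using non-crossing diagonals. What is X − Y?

684114

A balanced arrangement of 13 bracket pairs is a Dyck word of semilength 13, so the count is C_13. So X = C_13 = 742900.
The number of triangulations of a 13-gon is the Catalan number C_11 (index = sides − 2). So Y = C_11 = 58786.
X − Y = 742900 − 58786 = 684114.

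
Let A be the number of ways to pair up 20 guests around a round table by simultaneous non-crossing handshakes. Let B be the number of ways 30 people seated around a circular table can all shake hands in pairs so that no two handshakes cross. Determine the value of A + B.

With 20 = 2·10 people, non-crossing handshake pairings are non-crossing perfect matchings on a circle, counted by C_10. So A = C_10 = 16796.
With 30 = 2·15 people, non-crossing handshake pairings are non-crossing perfect matchings on a circle, counted by C_15. So B = C_15 = 9694845.
A + B = 16796 + 9694845 = 9711641.

9711641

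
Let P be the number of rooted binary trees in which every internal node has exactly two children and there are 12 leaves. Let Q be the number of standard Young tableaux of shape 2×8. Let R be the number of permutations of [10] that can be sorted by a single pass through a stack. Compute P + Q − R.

Full binary trees with 12 leaves have 12−1 = 11 internal nodes, so there are C_11 of them. So P = C_11 = 58786.
Standard Young tableaux of shape 2×n are counted by C_n; here n = 8. So Q = C_8 = 1430.
By Knuth's characterisation, the stack-sortable permutations of length 10 are the 231-avoiders, numbering C_10. So R = C_10 = 16796.
P + Q − R = 58786 + 1430 − 16796 = 43420.

43420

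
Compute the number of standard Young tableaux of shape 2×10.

By the hook-length formula (or a Dyck-path bijection), SYT of shape 2×10 number C_10.
C_10 = 16796.

16796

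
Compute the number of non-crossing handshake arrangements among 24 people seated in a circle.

With 24 = 2·12 people, non-crossing handshake pairings are non-crossing perfect matchings on a circle, counted by C_12.
C_12 = C_11 · 2(2·11+1)/(11+2) = 58786 · 46/13 = 208012.

208012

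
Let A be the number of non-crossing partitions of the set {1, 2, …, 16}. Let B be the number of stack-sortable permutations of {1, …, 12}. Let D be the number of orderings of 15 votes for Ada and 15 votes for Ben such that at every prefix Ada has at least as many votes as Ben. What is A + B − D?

25870837

Non-crossing partitions of an n-element set are counted by C_n; here n = 16. So A = C_16 = 35357670.
By Knuth's characterisation, the stack-sortable permutations of length 12 are the 231-avoiders, numbering C_12. So B = C_12 = 208012.
Ballot sequences with n votes each where one side never trails are Dyck words, counted by C_n; here n = 15. So D = C_15 = 9694845.
A + B − D = 35357670 + 208012 − 9694845 = 25870837.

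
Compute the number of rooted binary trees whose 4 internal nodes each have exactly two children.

The number of full binary trees on 4 internal nodes is the Catalan number C_4.
C_4 = C_3 · 2(2·3+1)/(3+2) = 5 · 14/5 = 14.

14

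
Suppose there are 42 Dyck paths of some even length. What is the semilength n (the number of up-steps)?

5

Dyck paths of semilength n are counted by C_n, and C_5 = 42.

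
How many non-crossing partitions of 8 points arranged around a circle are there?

The non-crossing partitions of [8] form a lattice of size C_8.
C_8 = C(16,8)/9 = 12870/9 = 1430.

1430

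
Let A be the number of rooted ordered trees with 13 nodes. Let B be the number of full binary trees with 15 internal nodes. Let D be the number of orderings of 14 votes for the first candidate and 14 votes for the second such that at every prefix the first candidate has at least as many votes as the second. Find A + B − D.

A rooted plane tree on 13 nodes has 12 edges, and such trees are counted by C_12. So A = C_12 = 208012.
The number of full binary trees on 15 internal nodes is the Catalan number C_15. So B = C_15 = 9694845.
Ballot sequences with n votes each where one side never trails are Dyck words, counted by C_n; here n = 14. So D = C_14 = 2674440.
A + B − D = 208012 + 9694845 − 2674440 = 7228417.

7228417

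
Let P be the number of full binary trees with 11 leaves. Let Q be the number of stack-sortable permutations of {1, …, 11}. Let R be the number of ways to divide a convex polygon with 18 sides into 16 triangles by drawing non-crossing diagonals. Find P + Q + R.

35433252

A full binary tree with L leaves has L−1 internal nodes and is counted by C_{L−1}; L = 11 gives C_10. So P = C_10 = 16796.
By Knuth's characterisation, the stack-sortable permutations of length 11 are the 231-avoiders, numbering C_11. So Q = C_11 = 58786.
A convex 18-gon is triangulated into 16 triangles, and the number of such triangulations is the Catalan number C_{18−2} = C_16. So R = C_16 = 35357670.
P + Q + R = 16796 + 58786 + 35357670 = 35433252.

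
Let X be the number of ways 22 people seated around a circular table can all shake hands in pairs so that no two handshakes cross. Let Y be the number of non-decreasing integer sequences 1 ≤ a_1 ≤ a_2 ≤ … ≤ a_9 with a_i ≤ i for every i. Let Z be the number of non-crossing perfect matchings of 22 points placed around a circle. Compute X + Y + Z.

With 22 = 2·11 people, non-crossing handshake pairings are non-crossing perfect matchings on a circle, counted by C_11. So X = C_11 = 58786.
Weakly increasing sequences with a_i ≤ i biject with Dyck paths of semilength 9, so there are C_9. So Y = C_9 = 4862.
Non-crossing perfect matchings of 2n points on a circle are counted by C_n; with 22 points, n = 11. So Z = C_11 = 58786.
X + Y + Z = 58786 + 4862 + 58786 = 122434.

122434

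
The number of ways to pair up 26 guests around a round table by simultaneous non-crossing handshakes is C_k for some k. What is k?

13

With 26 = 2·13 people, non-crossing handshake pairings are non-crossing perfect matchings on a circle, counted by C_13.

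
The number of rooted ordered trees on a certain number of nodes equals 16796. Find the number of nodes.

11

Rooted ordered trees on m nodes are counted by C_{m−1}. The Catalan number equal to 16796 is C_10.
So the index is 10, and the number of nodes is 10 + 1 = 11.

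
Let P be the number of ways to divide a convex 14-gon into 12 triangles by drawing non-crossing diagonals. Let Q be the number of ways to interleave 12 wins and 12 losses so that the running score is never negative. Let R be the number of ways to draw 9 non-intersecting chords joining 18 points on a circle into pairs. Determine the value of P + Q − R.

411162

The number of triangulations of a 14-gon is the Catalan number C_12 (index = sides − 2). So P = C_12 = 208012.
Ballot sequences with n votes each where one side never trails are Dyck words, counted by C_n; here n = 12. So Q = C_12 = 208012.
Pairing 18 circle points by 9 non-crossing chords gives C_9 matchings. So R = C_9 = 4862.
P + Q − R = 208012 + 208012 − 4862 = 411162.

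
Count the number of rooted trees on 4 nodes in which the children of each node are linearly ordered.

5

Rooted ordered (plane) trees on m nodes have m−1 edges and are counted by C_{m−1}; m = 4 gives C_3.
C_3 = 5.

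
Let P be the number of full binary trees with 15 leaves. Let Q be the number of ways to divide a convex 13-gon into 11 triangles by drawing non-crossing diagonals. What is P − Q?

2615654

A full binary tree with L leaves has L−1 internal nodes and is counted by C_{L−1}; L = 15 gives C_14. So P = C_14 = 2674440.
The number of triangulations of a 13-gon is the Catalan number C_11 (index = sides − 2). So Q = C_11 = 58786.
P − Q = 2674440 − 58786 = 2615654.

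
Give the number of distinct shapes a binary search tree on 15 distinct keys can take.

9694845

Rooted binary trees with 15 nodes (each child slot possibly empty) number C_15.
C_15 = C(30,15)/16 = 155117520/16 = 9694845.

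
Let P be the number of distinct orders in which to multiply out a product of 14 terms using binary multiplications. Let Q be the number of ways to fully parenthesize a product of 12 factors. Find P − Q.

Bracketing 14 factors into binary products is counted by C_{14−1} = C_13. So P = C_13 = 742900.
Parenthesizations of m factors correspond to full binary trees with m leaves, counted by C_{m−1}; m = 12 gives C_11. So Q = C_11 = 58786.
P − Q = 742900 − 58786 = 684114.

684114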